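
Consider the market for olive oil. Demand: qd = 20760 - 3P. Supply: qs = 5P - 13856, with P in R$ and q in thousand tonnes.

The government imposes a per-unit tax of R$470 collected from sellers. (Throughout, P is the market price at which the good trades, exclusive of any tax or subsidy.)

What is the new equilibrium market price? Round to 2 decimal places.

Before the shock: 20760 - 3P = 5P - 13856 ⇒ 34616 = 8P ⇒ P = 4327, q = 7779.
Since sellers keep the price net of the tax, the effective supply curve becomes qs = 5P - 16206.
New equilibrium: 20760 - 3P = 5P - 16206 ⇒ 36966 = 8P ⇒ P = 4620.75, q = 6897.75.

4620.75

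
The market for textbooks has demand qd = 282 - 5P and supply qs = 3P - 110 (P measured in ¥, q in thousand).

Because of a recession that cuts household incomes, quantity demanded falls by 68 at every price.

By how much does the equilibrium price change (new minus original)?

Original equilibrium: 282 - 5P = 3P - 110 gives 392 = 8P, so P = 49 and q = 37.
The new curves are qd = 214 - 5P (demand) and qs = 3P - 110 (supply).
Equate the new curves: 214 - 5P = 3P - 110, giving 324 = 8P, P = 40.5, q = 11.5.
ΔP = 40.5 − 49 = -8.5.

-8.5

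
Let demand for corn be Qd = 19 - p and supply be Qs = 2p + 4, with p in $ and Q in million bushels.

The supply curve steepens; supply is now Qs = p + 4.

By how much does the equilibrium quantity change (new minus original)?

-2.5

Solve the original market: 19 - p = 2p + 4, hence p = 5 and Q = 14.
After the shift, demand is Qd = 19 - p and supply is Qs = p + 4.
Equate the new curves: 19 - p = p + 4, giving 15 = 2p, p = 7.5, Q = 11.5.
ΔQ = 11.5 − 14 = -2.5.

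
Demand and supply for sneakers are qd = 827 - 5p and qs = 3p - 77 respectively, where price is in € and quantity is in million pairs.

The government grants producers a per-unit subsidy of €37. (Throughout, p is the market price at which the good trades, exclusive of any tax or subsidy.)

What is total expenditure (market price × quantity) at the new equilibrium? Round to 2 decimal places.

32847.55

Solve the original market: 827 - 5p = 3p - 77, hence p = 113 and q = 262.
Since sellers receive the price plus the subsidy, the effective supply curve becomes qs = 3p + 34.
Clearing the new market: 827 - 5p = 3p + 34, so p = 99.125 and q = 331.375.
New expenditure = 99.125 × 331.375 = 32847.55.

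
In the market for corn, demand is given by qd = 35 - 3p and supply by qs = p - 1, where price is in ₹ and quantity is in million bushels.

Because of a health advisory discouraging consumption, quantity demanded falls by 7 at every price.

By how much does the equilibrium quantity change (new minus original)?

Solve the original market: 35 - 3p = p - 1, hence p = 9 and q = 8.
The new curves are qd = 28 - 3p (demand) and qs = p - 1 (supply).
Equate the new curves: 28 - 3p = p - 1, giving 29 = 4p, p = 7.25, q = 6.25.
Δq = 6.25 − 8 = -1.75.

-1.75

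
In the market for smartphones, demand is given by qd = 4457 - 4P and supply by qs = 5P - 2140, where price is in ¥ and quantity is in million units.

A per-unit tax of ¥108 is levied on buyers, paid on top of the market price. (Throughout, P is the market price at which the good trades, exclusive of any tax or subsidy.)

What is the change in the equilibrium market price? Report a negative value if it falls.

Before the shock: 4457 - 4P = 5P - 2140 ⇒ 6597 = 9P ⇒ P = 733, q = 1525.
Since buyers pay the price plus the tax, the effective demand curve becomes qd = 4025 - 4P.
Setting them equal: 4025 - 4P = 5P - 2140 → 6165 = 9P, so P = 685 and q = 1285.
ΔP = 685 − 733 = -48.

-48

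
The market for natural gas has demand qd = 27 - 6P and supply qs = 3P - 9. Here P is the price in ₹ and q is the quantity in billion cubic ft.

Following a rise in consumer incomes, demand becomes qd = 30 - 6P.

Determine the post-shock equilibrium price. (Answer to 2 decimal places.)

4.33

Original equilibrium: 27 - 6P = 3P - 9 gives 36 = 9P, so P = 4 and q = 3.
With the change applied: demand qd = 30 - 6P, supply qs = 3P - 9.
Equate the new curves: 30 - 6P = 3P - 9, giving 39 = 9P, P = 13/3 ≈ 4.3333, q = 4.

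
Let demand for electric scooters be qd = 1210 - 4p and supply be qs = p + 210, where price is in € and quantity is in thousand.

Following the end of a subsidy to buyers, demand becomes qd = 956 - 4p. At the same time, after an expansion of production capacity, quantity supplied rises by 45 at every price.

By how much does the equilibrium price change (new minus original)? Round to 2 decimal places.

-59.80

Initially, 1210 - 4p = p + 210, so 1000 = 5p and p = 200, q = 410.
After the shift, demand is qd = 956 - 4p and supply is qs = p + 255.
Clearing the new market: 956 - 4p = p + 255, so p = 140.2 and q = 395.2.
Δp = 140.2 − 200 = -59.80.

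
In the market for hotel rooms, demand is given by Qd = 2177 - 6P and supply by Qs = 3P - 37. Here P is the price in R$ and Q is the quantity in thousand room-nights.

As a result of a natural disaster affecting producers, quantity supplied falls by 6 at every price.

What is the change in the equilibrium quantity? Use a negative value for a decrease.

-4

Initially, 2177 - 6P = 3P - 37, so 2214 = 9P and P = 246, Q = 701.
With the change applied: demand Qd = 2177 - 6P, supply Qs = 3P - 43.
Clearing the new market: 2177 - 6P = 3P - 43, so P = 740/3 ≈ 246.6667 and Q = 697.
ΔQ = 697 − 701 = -4.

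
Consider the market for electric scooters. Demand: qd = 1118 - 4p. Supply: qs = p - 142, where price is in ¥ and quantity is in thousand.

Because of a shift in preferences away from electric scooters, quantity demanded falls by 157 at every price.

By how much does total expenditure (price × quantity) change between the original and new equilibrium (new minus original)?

-10380.84

Original equilibrium: 1118 - 4p = p - 142 gives 1260 = 5p, so p = 252 and q = 110.
The shock moves the curves to qd = 961 - 4p and qs = p - 142.
New equilibrium: 961 - 4p = p - 142 ⇒ 1103 = 5p ⇒ p = 220.6, q = 78.6.
Expenditure moves from 252×110 = 27720 to 220.6×78.6 = 17339.16; change = -10380.84.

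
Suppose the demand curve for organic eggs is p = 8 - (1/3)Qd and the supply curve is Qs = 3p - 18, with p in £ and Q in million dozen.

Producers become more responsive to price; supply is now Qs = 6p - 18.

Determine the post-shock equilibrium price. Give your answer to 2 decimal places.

Initially, 24 - 3p = 3p - 18, so 42 = 6p and p = 7, Q = 3.
The shock moves the curves to Qd = 24 - 3p and Qs = 6p - 18.
Clearing the new market: 24 - 3p = 6p - 18, so p = 14/3 ≈ 4.6667 and Q = 10.

4.67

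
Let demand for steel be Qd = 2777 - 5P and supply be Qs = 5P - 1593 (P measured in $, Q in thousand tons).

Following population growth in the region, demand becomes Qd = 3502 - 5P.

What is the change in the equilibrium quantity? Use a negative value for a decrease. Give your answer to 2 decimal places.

+362.50

Solve the original market: 2777 - 5P = 5P - 1593, hence P = 437 and Q = 592.
With the change applied: demand Qd = 3502 - 5P, supply Qs = 5P - 1593.
New equilibrium: 3502 - 5P = 5P - 1593 ⇒ 5095 = 10P ⇒ P = 509.5, Q = 954.5.
ΔQ = 954.5 − 592 = +362.50.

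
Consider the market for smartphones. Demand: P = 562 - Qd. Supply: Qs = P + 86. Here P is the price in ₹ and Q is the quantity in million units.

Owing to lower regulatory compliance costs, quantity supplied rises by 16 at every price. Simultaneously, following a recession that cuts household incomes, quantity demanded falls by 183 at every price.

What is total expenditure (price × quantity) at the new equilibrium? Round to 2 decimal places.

33309.25

Before the shock: 562 - P = P + 86 ⇒ 476 = 2P ⇒ P = 238, Q = 324.
The shock moves the curves to Qd = 379 - P and Qs = P + 102.
Clearing the new market: 379 - P = P + 102, so P = 138.5 and Q = 240.5.
New expenditure = 138.5 × 240.5 = 33309.25.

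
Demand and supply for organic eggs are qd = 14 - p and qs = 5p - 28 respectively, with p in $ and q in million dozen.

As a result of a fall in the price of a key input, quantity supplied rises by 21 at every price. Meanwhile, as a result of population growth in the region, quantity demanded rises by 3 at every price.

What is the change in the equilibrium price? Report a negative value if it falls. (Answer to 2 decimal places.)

Initially, 14 - p = 5p - 28, so 42 = 6p and p = 7, q = 7.
The new curves are qd = 17 - p (demand) and qs = 5p - 7 (supply).
New equilibrium: 17 - p = 5p - 7 ⇒ 24 = 6p ⇒ p = 4, q = 13.
Δp = 4 − 7 = -3.00.

-3.00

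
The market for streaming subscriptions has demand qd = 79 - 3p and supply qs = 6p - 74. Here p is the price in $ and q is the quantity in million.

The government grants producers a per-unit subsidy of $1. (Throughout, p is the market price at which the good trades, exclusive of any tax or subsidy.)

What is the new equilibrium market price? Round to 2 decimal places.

16.33

Original equilibrium: 79 - 3p = 6p - 74 gives 153 = 9p, so p = 17 and q = 28.
Since sellers receive the price plus the subsidy, the effective supply curve becomes qs = 6p - 68.
Clearing the new market: 79 - 3p = 6p - 68, so p = 49/3 ≈ 16.3333 and q = 30.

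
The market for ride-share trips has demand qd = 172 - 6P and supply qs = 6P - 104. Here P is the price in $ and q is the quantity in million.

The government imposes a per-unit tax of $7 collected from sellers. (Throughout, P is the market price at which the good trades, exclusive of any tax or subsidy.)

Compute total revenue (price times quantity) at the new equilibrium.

Original equilibrium: 172 - 6P = 6P - 104 gives 276 = 12P, so P = 23 and q = 34.
Since sellers keep the price net of the tax, the effective supply curve becomes qs = 6P - 146.
Equate the new curves: 172 - 6P = 6P - 146, giving 318 = 12P, P = 26.5, q = 13.
New expenditure = 26.5 × 13 = 344.5.

344.5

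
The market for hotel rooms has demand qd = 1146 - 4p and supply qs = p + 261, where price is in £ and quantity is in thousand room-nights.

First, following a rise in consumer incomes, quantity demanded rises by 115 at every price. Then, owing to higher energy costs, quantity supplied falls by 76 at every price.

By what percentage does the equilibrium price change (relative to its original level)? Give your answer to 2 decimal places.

+21.58

Solve the original market: 1146 - 4p = p + 261, hence p = 177 and q = 438.
The shock moves the curves to qd = 1261 - 4p and qs = p + 185.
Clearing the new market: 1261 - 4p = p + 185, so p = 215.2 and q = 400.2.
%Δp = (215.2 − 177) / 177 × 100 = +21.58%.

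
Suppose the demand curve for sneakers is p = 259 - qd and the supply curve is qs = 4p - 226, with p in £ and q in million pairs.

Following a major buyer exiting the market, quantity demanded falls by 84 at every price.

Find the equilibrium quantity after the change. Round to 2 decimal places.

94.80

Before the shock: 259 - p = 4p - 226 ⇒ 485 = 5p ⇒ p = 97, q = 162.
With the change applied: demand qd = 175 - p, supply qs = 4p - 226.
Setting them equal: 175 - p = 4p - 226 → 401 = 5p, so p = 80.2 and q = 94.8.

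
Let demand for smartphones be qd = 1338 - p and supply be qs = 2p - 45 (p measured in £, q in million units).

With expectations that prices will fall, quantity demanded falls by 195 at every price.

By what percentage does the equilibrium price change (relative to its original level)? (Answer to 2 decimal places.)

Solve the original market: 1338 - p = 2p - 45, hence p = 461 and q = 877.
With the change applied: demand qd = 1143 - p, supply qs = 2p - 45.
Setting them equal: 1143 - p = 2p - 45 → 1188 = 3p, so p = 396 and q = 747.
%Δp = (396 − 461) / 461 × 100 = -14.10%.

-14.10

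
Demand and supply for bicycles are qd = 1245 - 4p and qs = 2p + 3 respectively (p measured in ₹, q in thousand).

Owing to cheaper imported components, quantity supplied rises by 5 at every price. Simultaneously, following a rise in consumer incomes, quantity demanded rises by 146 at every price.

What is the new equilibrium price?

Solve the original market: 1245 - 4p = 2p + 3, hence p = 207 and q = 417.
The shock moves the curves to qd = 1391 - 4p and qs = 2p + 8.
Equate the new curves: 1391 - 4p = 2p + 8, giving 1383 = 6p, p = 230.5, q = 469.

230.5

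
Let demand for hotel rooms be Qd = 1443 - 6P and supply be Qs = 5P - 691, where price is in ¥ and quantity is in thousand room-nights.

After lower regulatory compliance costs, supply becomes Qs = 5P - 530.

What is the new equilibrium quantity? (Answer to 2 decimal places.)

366.82

Original equilibrium: 1443 - 6P = 5P - 691 gives 2134 = 11P, so P = 194 and Q = 279.
After the shift, demand is Qd = 1443 - 6P and supply is Qs = 5P - 530.
Equate the new curves: 1443 - 6P = 5P - 530, giving 1973 = 11P, P = 1973/11 ≈ 179.3636, Q = 4035/11 ≈ 366.8182.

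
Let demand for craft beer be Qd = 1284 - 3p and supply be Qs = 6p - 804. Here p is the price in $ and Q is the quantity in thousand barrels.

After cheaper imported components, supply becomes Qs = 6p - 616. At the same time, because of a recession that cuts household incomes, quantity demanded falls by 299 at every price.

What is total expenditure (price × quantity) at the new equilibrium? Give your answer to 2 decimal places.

80287.19

Solve the original market: 1284 - 3p = 6p - 804, hence p = 232 and Q = 588.
After the shift, demand is Qd = 985 - 3p and supply is Qs = 6p - 616.
Setting them equal: 985 - 3p = 6p - 616 → 1601 = 9p, so p = 1601/9 ≈ 177.8889 and Q = 1354/3 ≈ 451.3333.
New expenditure = 177.8889 × 451.3333 = 80287.19.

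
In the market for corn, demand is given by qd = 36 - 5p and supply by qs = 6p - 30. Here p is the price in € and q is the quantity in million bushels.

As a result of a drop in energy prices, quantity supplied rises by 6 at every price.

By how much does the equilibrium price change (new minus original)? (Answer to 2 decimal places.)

Before the shock: 36 - 5p = 6p - 30 ⇒ 66 = 11p ⇒ p = 6, q = 6.
After the shift, demand is qd = 36 - 5p and supply is qs = 6p - 24.
Equate the new curves: 36 - 5p = 6p - 24, giving 60 = 11p, p = 60/11 ≈ 5.4545, q = 96/11 ≈ 8.7273.
Δp = 5.4545 − 6 = -0.55.

-0.55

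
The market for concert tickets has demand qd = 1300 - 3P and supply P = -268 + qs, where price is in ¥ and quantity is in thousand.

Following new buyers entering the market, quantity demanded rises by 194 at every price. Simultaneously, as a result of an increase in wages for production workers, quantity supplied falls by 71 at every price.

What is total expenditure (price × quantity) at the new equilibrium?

Solve the original market: 1300 - 3P = P + 268, hence P = 258 and q = 526.
The shock moves the curves to qd = 1494 - 3P and qs = P + 197.
Equate the new curves: 1494 - 3P = P + 197, giving 1297 = 4P, P = 324.25, q = 521.25.
New expenditure = 324.25 × 521.25 = 169015.3125.

169015.3125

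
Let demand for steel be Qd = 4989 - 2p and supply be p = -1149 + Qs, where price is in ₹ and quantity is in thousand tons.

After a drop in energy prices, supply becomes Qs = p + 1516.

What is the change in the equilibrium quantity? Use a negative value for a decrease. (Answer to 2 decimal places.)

+244.67

Original equilibrium: 4989 - 2p = p + 1149 gives 3840 = 3p, so p = 1280 and Q = 2429.
After the shift, demand is Qd = 4989 - 2p and supply is Qs = p + 1516.
Setting them equal: 4989 - 2p = p + 1516 → 3473 = 3p, so p = 3473/3 ≈ 1157.6667 and Q = 8021/3 ≈ 2673.6667.
ΔQ = 2673.6667 − 2429 = +244.67.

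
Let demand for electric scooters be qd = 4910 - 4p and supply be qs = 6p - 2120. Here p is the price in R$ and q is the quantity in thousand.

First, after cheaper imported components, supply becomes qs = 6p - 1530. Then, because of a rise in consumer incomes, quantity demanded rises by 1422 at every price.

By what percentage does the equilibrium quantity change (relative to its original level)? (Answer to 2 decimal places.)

Initially, 4910 - 4p = 6p - 2120, so 7030 = 10p and p = 703, q = 2098.
After the shift, demand is qd = 6332 - 4p and supply is qs = 6p - 1530.
New equilibrium: 6332 - 4p = 6p - 1530 ⇒ 7862 = 10p ⇒ p = 786.2, q = 3187.2.
%Δq = (3187.2 − 2098) / 2098 × 100 = +51.92%.

+51.92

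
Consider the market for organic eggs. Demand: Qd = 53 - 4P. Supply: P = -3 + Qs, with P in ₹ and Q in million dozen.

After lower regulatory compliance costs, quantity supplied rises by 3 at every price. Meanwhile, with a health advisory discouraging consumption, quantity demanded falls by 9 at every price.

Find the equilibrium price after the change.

Solve the original market: 53 - 4P = P + 3, hence P = 10 and Q = 13.
After the shift, demand is Qd = 44 - 4P and supply is Qs = P + 6.
Setting them equal: 44 - 4P = P + 6 → 38 = 5P, so P = 7.6 and Q = 13.6.

7.6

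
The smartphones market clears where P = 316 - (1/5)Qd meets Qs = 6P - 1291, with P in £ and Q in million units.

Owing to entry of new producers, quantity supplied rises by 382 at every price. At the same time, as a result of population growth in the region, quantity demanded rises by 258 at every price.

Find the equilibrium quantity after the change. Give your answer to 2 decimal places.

589.36

Solve the original market: 1580 - 5P = 6P - 1291, hence P = 261 and Q = 275.
The shock moves the curves to Qd = 1838 - 5P and Qs = 6P - 909.
Setting them equal: 1838 - 5P = 6P - 909 → 2747 = 11P, so P = 2747/11 ≈ 249.7273 and Q = 6483/11 ≈ 589.3636.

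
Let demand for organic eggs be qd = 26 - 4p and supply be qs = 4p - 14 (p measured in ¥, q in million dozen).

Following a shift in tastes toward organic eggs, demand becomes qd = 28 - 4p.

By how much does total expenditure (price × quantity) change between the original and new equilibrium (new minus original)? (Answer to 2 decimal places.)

Solve the original market: 26 - 4p = 4p - 14, hence p = 5 and q = 6.
After the shift, demand is qd = 28 - 4p and supply is qs = 4p - 14.
Equate the new curves: 28 - 4p = 4p - 14, giving 42 = 8p, p = 5.25, q = 7.
Expenditure moves from 5×6 = 30 to 5.25×7 = 36.75; change = +6.75.

+6.75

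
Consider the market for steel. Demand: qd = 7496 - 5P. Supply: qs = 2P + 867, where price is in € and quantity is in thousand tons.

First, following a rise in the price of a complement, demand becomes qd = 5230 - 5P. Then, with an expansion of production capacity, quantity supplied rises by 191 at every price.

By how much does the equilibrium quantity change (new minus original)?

Solve the original market: 7496 - 5P = 2P + 867, hence P = 947 and q = 2761.
After the shift, demand is qd = 5230 - 5P and supply is qs = 2P + 1058.
Clearing the new market: 5230 - 5P = 2P + 1058, so P = 596 and q = 2250.
Δq = 2250 − 2761 = -511.

-511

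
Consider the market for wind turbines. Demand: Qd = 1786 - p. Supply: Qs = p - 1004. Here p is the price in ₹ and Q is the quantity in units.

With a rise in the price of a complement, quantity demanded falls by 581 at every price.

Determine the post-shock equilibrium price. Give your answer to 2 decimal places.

Before the shock: 1786 - p = p - 1004 ⇒ 2790 = 2p ⇒ p = 1395, Q = 391.
The new curves are Qd = 1205 - p (demand) and Qs = p - 1004 (supply).
Equate the new curves: 1205 - p = p - 1004, giving 2209 = 2p, p = 1104.5, Q = 100.5.

1104.50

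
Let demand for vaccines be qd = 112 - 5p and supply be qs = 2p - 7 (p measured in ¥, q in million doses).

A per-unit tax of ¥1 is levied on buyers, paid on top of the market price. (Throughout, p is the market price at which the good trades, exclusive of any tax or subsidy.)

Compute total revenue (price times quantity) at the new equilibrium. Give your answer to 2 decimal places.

Before the shock: 112 - 5p = 2p - 7 ⇒ 119 = 7p ⇒ p = 17, q = 27.
Since buyers pay the price plus the tax, the effective demand curve becomes qd = 107 - 5p.
New equilibrium: 107 - 5p = 2p - 7 ⇒ 114 = 7p ⇒ p = 114/7 ≈ 16.2857, q = 179/7 ≈ 25.5714.
New expenditure = 16.2857 × 25.5714 = 416.45.

416.45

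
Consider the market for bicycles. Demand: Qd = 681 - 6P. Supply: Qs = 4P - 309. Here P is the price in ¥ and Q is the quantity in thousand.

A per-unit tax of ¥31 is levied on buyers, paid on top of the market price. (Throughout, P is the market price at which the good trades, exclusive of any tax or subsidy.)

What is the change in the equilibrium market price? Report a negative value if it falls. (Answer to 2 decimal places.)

-18.60

Original equilibrium: 681 - 6P = 4P - 309 gives 990 = 10P, so P = 99 and Q = 87.
Since buyers pay the price plus the tax, the effective demand curve becomes Qd = 495 - 6P.
Setting them equal: 495 - 6P = 4P - 309 → 804 = 10P, so P = 80.4 and Q = 12.6.
ΔP = 80.4 − 99 = -18.60.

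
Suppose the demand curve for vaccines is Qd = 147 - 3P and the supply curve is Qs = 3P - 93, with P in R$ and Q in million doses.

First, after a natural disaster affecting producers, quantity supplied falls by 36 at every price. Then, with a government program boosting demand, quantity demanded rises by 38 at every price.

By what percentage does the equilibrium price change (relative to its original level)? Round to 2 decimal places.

Before the shock: 147 - 3P = 3P - 93 ⇒ 240 = 6P ⇒ P = 40, Q = 27.
The shock moves the curves to Qd = 185 - 3P and Qs = 3P - 129.
Equate the new curves: 185 - 3P = 3P - 129, giving 314 = 6P, P = 157/3 ≈ 52.3333, Q = 28.
%ΔP = (52.3333 − 40) / 40 × 100 = +30.83%.

+30.83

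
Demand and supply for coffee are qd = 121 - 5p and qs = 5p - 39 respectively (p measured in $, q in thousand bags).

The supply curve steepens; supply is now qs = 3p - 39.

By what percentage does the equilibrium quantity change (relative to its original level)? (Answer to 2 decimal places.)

-48.78

Solve the original market: 121 - 5p = 5p - 39, hence p = 16 and q = 41.
The new curves are qd = 121 - 5p (demand) and qs = 3p - 39 (supply).
Clearing the new market: 121 - 5p = 3p - 39, so p = 20 and q = 21.
%Δq = (21 − 41) / 41 × 100 = -48.78%.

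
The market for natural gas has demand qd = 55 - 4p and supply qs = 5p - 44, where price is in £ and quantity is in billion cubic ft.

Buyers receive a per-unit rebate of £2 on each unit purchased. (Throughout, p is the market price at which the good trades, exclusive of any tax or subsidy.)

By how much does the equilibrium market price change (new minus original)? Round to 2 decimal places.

+0.89

Original equilibrium: 55 - 4p = 5p - 44 gives 99 = 9p, so p = 11 and q = 11.
Since buyers' out-of-pocket price is the market price minus the rebate, the effective demand curve becomes qd = 63 - 4p.
New equilibrium: 63 - 4p = 5p - 44 ⇒ 107 = 9p ⇒ p = 107/9 ≈ 11.8889, q = 139/9 ≈ 15.4444.
Δp = 11.8889 − 11 = +0.89.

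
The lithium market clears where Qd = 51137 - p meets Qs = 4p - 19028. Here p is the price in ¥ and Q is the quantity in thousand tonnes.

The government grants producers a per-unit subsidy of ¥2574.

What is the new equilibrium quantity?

Initially, 51137 - p = 4p - 19028, so 70165 = 5p and p = 14033, Q = 37104.
Since sellers receive the price plus the subsidy, the effective supply curve becomes Qs = 4p - 8732.
Clearing the new market: 51137 - p = 4p - 8732, so p = 11973.8 and Q = 39163.2.

39163.2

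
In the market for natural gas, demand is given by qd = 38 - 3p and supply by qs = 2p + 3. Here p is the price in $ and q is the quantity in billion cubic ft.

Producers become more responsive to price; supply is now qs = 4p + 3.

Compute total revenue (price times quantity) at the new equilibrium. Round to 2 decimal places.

115.00

Original equilibrium: 38 - 3p = 2p + 3 gives 35 = 5p, so p = 7 and q = 17.
The new curves are qd = 38 - 3p (demand) and qs = 4p + 3 (supply).
Clearing the new market: 38 - 3p = 4p + 3, so p = 5 and q = 23.
New expenditure = 5 × 23 = 115.00.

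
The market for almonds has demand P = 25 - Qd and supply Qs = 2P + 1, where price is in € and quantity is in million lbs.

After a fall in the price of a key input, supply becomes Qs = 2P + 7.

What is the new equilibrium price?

6

Before the shock: 25 - P = 2P + 1 ⇒ 24 = 3P ⇒ P = 8, Q = 17.
The shock moves the curves to Qd = 25 - P and Qs = 2P + 7.
Clearing the new market: 25 - P = 2P + 7, so P = 6 and Q = 19.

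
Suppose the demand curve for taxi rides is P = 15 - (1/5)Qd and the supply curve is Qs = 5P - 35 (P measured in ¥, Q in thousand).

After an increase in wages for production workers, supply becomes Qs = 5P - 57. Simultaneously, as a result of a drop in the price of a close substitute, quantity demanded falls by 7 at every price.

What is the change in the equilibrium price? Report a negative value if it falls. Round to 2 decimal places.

+1.50

Solve the original market: 75 - 5P = 5P - 35, hence P = 11 and Q = 20.
With the change applied: demand Qd = 68 - 5P, supply Qs = 5P - 57.
Equate the new curves: 68 - 5P = 5P - 57, giving 125 = 10P, P = 12.5, Q = 5.5.
ΔP = 12.5 − 11 = +1.50.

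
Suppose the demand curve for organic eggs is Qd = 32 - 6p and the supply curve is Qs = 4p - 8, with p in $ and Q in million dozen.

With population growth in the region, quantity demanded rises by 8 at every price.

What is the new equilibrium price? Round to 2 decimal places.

4.80

Before the shock: 32 - 6p = 4p - 8 ⇒ 40 = 10p ⇒ p = 4, Q = 8.
After the shift, demand is Qd = 40 - 6p and supply is Qs = 4p - 8.
New equilibrium: 40 - 6p = 4p - 8 ⇒ 48 = 10p ⇒ p = 4.8, Q = 11.2.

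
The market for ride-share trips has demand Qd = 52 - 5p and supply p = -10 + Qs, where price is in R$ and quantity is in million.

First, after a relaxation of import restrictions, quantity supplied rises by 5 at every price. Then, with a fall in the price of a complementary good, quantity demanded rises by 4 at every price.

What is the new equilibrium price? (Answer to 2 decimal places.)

Solve the original market: 52 - 5p = p + 10, hence p = 7 and Q = 17.
The shock moves the curves to Qd = 56 - 5p and Qs = p + 15.
New equilibrium: 56 - 5p = p + 15 ⇒ 41 = 6p ⇒ p = 41/6 ≈ 6.8333, Q = 131/6 ≈ 21.8333.

6.83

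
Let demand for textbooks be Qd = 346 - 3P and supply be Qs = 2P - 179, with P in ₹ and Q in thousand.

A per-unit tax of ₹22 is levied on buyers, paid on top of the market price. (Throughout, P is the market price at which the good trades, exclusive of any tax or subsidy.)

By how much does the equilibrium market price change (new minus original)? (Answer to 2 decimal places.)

Original equilibrium: 346 - 3P = 2P - 179 gives 525 = 5P, so P = 105 and Q = 31.
Since buyers pay the price plus the tax, the effective demand curve becomes Qd = 280 - 3P.
Clearing the new market: 280 - 3P = 2P - 179, so P = 91.8 and Q = 4.6.
ΔP = 91.8 − 105 = -13.20.

-13.20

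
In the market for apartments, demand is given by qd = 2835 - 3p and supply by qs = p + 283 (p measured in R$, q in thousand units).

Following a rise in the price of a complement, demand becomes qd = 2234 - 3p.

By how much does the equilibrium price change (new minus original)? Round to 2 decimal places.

Solve the original market: 2835 - 3p = p + 283, hence p = 638 and q = 921.
After the shift, demand is qd = 2234 - 3p and supply is qs = p + 283.
Equate the new curves: 2234 - 3p = p + 283, giving 1951 = 4p, p = 487.75, q = 770.75.
Δp = 487.75 − 638 = -150.25.

-150.25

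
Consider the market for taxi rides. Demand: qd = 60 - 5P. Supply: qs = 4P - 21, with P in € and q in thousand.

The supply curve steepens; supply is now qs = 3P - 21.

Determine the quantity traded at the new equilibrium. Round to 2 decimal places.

9.38

Initially, 60 - 5P = 4P - 21, so 81 = 9P and P = 9, q = 15.
The shock moves the curves to qd = 60 - 5P and qs = 3P - 21.
Equate the new curves: 60 - 5P = 3P - 21, giving 81 = 8P, P = 10.125, q = 9.375.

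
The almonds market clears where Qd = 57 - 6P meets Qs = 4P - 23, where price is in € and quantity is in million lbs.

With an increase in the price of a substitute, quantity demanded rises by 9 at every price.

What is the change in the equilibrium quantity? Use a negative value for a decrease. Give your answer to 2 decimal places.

+3.60

Initially, 57 - 6P = 4P - 23, so 80 = 10P and P = 8, Q = 9.
After the shift, demand is Qd = 66 - 6P and supply is Qs = 4P - 23.
New equilibrium: 66 - 6P = 4P - 23 ⇒ 89 = 10P ⇒ P = 8.9, Q = 12.6.
ΔQ = 12.6 − 9 = +3.60.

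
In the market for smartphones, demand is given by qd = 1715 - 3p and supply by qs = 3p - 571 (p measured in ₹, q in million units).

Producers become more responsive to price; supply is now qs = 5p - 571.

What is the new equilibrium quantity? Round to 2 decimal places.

Before the shock: 1715 - 3p = 3p - 571 ⇒ 2286 = 6p ⇒ p = 381, q = 572.
After the shift, demand is qd = 1715 - 3p and supply is qs = 5p - 571.
New equilibrium: 1715 - 3p = 5p - 571 ⇒ 2286 = 8p ⇒ p = 285.75, q = 857.75.

857.75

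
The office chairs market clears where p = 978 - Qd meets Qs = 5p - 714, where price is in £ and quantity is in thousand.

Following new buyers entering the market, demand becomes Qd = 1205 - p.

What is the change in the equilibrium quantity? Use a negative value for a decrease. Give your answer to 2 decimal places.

+189.17

Solve the original market: 978 - p = 5p - 714, hence p = 282 and Q = 696.
With the change applied: demand Qd = 1205 - p, supply Qs = 5p - 714.
New equilibrium: 1205 - p = 5p - 714 ⇒ 1919 = 6p ⇒ p = 1919/6 ≈ 319.8333, Q = 5311/6 ≈ 885.1667.
ΔQ = 885.1667 − 696 = +189.17.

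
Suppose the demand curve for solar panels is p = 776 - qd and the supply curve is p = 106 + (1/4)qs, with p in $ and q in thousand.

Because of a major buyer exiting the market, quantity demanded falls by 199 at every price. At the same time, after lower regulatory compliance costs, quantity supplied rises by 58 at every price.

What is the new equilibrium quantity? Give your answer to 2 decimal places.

388.40

Original equilibrium: 776 - p = 4p - 424 gives 1200 = 5p, so p = 240 and q = 536.
After the shift, demand is qd = 577 - p and supply is qs = 4p - 366.
Clearing the new market: 577 - p = 4p - 366, so p = 188.6 and q = 388.4.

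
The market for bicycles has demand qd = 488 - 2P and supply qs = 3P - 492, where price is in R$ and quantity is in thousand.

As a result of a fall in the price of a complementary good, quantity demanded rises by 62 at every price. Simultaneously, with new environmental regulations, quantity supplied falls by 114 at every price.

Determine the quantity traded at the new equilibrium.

Solve the original market: 488 - 2P = 3P - 492, hence P = 196 and q = 96.
With the change applied: demand qd = 550 - 2P, supply qs = 3P - 606.
New equilibrium: 550 - 2P = 3P - 606 ⇒ 1156 = 5P ⇒ P = 231.2, q = 87.6.

87.6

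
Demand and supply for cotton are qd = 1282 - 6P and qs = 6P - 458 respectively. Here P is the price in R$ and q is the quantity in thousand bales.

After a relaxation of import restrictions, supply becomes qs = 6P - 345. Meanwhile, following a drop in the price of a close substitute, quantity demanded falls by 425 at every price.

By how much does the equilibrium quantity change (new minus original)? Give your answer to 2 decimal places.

-156.00

Initially, 1282 - 6P = 6P - 458, so 1740 = 12P and P = 145, q = 412.
The shock moves the curves to qd = 857 - 6P and qs = 6P - 345.
Setting them equal: 857 - 6P = 6P - 345 → 1202 = 12P, so P = 601/6 ≈ 100.1667 and q = 256.
Δq = 256 − 412 = -156.00.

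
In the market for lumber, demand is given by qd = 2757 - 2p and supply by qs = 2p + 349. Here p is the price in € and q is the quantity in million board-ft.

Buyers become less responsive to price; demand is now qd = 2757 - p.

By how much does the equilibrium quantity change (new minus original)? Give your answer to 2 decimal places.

Solve the original market: 2757 - 2p = 2p + 349, hence p = 602 and q = 1553.
With the change applied: demand qd = 2757 - p, supply qs = 2p + 349.
New equilibrium: 2757 - p = 2p + 349 ⇒ 2408 = 3p ⇒ p = 2408/3 ≈ 802.6667, q = 5863/3 ≈ 1954.3333.
Δq = 1954.3333 − 1553 = +401.33.

+401.33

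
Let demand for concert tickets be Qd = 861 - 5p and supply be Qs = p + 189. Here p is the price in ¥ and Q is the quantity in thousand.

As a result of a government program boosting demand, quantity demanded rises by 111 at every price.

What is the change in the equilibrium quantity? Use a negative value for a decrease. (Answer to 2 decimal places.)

Before the shock: 861 - 5p = p + 189 ⇒ 672 = 6p ⇒ p = 112, Q = 301.
The shock moves the curves to Qd = 972 - 5p and Qs = p + 189.
New equilibrium: 972 - 5p = p + 189 ⇒ 783 = 6p ⇒ p = 130.5, Q = 319.5.
ΔQ = 319.5 − 301 = +18.50.

+18.50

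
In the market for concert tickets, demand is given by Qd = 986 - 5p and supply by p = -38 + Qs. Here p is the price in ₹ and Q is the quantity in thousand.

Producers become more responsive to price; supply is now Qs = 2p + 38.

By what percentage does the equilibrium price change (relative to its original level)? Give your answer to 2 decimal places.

Solve the original market: 986 - 5p = p + 38, hence p = 158 and Q = 196.
After the shift, demand is Qd = 986 - 5p and supply is Qs = 2p + 38.
New equilibrium: 986 - 5p = 2p + 38 ⇒ 948 = 7p ⇒ p = 948/7 ≈ 135.4286, Q = 2162/7 ≈ 308.8571.
%Δp = (135.4286 − 158) / 158 × 100 = -14.29%.

-14.29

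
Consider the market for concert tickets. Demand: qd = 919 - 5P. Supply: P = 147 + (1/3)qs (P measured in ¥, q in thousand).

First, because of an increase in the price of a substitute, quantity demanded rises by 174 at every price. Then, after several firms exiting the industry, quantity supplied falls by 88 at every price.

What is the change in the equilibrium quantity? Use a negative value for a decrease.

+10.25

Before the shock: 919 - 5P = 3P - 441 ⇒ 1360 = 8P ⇒ P = 170, q = 69.
With the change applied: demand qd = 1093 - 5P, supply qs = 3P - 529.
New equilibrium: 1093 - 5P = 3P - 529 ⇒ 1622 = 8P ⇒ P = 202.75, q = 79.25.
Δq = 79.25 − 69 = +10.25.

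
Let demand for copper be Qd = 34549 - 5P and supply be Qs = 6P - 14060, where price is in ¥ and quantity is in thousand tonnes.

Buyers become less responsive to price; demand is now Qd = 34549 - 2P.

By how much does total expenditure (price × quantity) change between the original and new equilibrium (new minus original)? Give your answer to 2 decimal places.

+81051226.59

Before the shock: 34549 - 5P = 6P - 14060 ⇒ 48609 = 11P ⇒ P = 4419, Q = 12454.
After the shift, demand is Qd = 34549 - 2P and supply is Qs = 6P - 14060.
Setting them equal: 34549 - 2P = 6P - 14060 → 48609 = 8P, so P = 6076.125 and Q = 22396.75.
Expenditure moves from 4419×12454 = 55034226 to 6076.125×22396.75 = 136085452.59375; change = +81051226.59.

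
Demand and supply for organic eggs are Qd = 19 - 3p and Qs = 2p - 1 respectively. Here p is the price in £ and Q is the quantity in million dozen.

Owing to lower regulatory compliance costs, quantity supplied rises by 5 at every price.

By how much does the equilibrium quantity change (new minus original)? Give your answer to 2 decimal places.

Original equilibrium: 19 - 3p = 2p - 1 gives 20 = 5p, so p = 4 and Q = 7.
After the shift, demand is Qd = 19 - 3p and supply is Qs = 2p + 4.
Clearing the new market: 19 - 3p = 2p + 4, so p = 3 and Q = 10.
ΔQ = 10 − 7 = +3.00.

+3.00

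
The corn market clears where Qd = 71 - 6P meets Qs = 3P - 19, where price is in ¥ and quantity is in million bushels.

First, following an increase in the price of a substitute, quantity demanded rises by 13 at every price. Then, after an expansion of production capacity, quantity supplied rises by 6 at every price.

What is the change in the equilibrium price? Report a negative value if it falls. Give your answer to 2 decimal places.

+0.78

Original equilibrium: 71 - 6P = 3P - 19 gives 90 = 9P, so P = 10 and Q = 11.
After the shift, demand is Qd = 84 - 6P and supply is Qs = 3P - 13.
New equilibrium: 84 - 6P = 3P - 13 ⇒ 97 = 9P ⇒ P = 97/9 ≈ 10.7778, Q = 58/3 ≈ 19.3333.
ΔP = 10.7778 − 10 = +0.78.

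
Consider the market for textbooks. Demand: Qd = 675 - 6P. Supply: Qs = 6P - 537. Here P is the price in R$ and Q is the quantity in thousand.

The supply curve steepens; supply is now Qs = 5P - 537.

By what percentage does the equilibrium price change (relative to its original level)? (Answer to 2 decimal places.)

+9.09

Solve the original market: 675 - 6P = 6P - 537, hence P = 101 and Q = 69.
The new curves are Qd = 675 - 6P (demand) and Qs = 5P - 537 (supply).
Setting them equal: 675 - 6P = 5P - 537 → 1212 = 11P, so P = 1212/11 ≈ 110.1818 and Q = 153/11 ≈ 13.9091.
%ΔP = (110.1818 − 101) / 101 × 100 = +9.09%.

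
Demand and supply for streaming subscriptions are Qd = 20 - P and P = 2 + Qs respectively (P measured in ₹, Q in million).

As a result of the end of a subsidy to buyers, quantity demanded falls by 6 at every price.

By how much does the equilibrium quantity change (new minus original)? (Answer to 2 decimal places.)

Initially, 20 - P = P - 2, so 22 = 2P and P = 11, Q = 9.
With the change applied: demand Qd = 14 - P, supply Qs = P - 2.
Equate the new curves: 14 - P = P - 2, giving 16 = 2P, P = 8, Q = 6.
ΔQ = 6 − 9 = -3.00.

-3.00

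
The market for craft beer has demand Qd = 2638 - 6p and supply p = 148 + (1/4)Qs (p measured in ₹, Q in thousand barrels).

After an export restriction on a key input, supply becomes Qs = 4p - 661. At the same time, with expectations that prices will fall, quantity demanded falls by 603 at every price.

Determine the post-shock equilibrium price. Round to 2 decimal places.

Original equilibrium: 2638 - 6p = 4p - 592 gives 3230 = 10p, so p = 323 and Q = 700.
The shock moves the curves to Qd = 2035 - 6p and Qs = 4p - 661.
Clearing the new market: 2035 - 6p = 4p - 661, so p = 269.6 and Q = 417.4.

269.60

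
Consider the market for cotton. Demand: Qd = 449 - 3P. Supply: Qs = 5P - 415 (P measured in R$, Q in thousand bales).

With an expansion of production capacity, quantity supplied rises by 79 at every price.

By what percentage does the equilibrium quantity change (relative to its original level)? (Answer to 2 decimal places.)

+23.70

Original equilibrium: 449 - 3P = 5P - 415 gives 864 = 8P, so P = 108 and Q = 125.
The new curves are Qd = 449 - 3P (demand) and Qs = 5P - 336 (supply).
New equilibrium: 449 - 3P = 5P - 336 ⇒ 785 = 8P ⇒ P = 98.125, Q = 154.625.
%ΔQ = (154.625 − 125) / 125 × 100 = +23.70%.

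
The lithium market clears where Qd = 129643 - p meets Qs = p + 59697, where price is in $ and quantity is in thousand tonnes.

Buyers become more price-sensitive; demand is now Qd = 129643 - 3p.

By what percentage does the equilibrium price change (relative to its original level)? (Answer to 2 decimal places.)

Original equilibrium: 129643 - p = p + 59697 gives 69946 = 2p, so p = 34973 and Q = 94670.
After the shift, demand is Qd = 129643 - 3p and supply is Qs = p + 59697.
Setting them equal: 129643 - 3p = p + 59697 → 69946 = 4p, so p = 17486.5 and Q = 77183.5.
%Δp = (17486.5 − 34973) / 34973 × 100 = -50.00%.

-50.00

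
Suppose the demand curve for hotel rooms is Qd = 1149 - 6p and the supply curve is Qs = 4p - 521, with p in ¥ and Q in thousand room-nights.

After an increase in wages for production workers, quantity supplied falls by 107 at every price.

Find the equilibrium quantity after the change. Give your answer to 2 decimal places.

82.80

Original equilibrium: 1149 - 6p = 4p - 521 gives 1670 = 10p, so p = 167 and Q = 147.
After the shift, demand is Qd = 1149 - 6p and supply is Qs = 4p - 628.
Setting them equal: 1149 - 6p = 4p - 628 → 1777 = 10p, so p = 177.7 and Q = 82.8.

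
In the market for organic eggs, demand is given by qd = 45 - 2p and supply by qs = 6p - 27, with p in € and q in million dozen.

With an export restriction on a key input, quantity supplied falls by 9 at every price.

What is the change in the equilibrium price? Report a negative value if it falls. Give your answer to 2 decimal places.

Solve the original market: 45 - 2p = 6p - 27, hence p = 9 and q = 27.
The new curves are qd = 45 - 2p (demand) and qs = 6p - 36 (supply).
Equate the new curves: 45 - 2p = 6p - 36, giving 81 = 8p, p = 10.125, q = 24.75.
Δp = 10.125 − 9 = +1.13.

+1.13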